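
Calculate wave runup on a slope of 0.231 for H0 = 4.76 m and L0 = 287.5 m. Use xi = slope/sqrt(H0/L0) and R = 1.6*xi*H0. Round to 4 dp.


xi = slope / sqrt(H0/L0)
H0/L0 = 4.76/287.5 = 0.016557
sqrt(0.016557) = 0.128672
xi = 0.231 / 0.128672 = 1.795260
R = 1.6 * xi * H0 = 1.6 * 1.795260 * 4.76
R = 13.6727 m

13.6727


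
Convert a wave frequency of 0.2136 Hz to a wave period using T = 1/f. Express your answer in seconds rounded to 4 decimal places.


T = 1 / f
T = 1 / 0.2136
T = 4.6816 s

4.6816


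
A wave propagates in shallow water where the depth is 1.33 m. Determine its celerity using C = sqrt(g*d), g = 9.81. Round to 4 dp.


Using the shallow-water approximation:
C = sqrt(g * d) = sqrt(9.81 * 1.33)
C = sqrt(13.0473)
C = 3.6121 m/s

3.6121


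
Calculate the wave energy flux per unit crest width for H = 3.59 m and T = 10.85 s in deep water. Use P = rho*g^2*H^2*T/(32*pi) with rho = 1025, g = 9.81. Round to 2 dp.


P = rho * g^2 * H^2 * T / (32 * pi)
P = 1025 * 9.81^2 * 3.59^2 * 10.85 / (32 * pi)
P = 1025 * 96.2361 * 12.8881 * 10.85 / 100.53096
P = 137208.39 W/m

137208.39


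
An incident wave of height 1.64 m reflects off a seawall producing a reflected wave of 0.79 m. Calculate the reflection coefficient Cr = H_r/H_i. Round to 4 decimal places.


Cr = H_r / H_i
Cr = 0.79 / 1.64
Cr = 0.4817

0.4817


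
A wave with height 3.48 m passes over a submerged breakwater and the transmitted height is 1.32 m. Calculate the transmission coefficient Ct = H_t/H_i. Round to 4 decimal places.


Ct = H_t / H_i
Ct = 1.32 / 3.48
Ct = 0.3793

0.3793


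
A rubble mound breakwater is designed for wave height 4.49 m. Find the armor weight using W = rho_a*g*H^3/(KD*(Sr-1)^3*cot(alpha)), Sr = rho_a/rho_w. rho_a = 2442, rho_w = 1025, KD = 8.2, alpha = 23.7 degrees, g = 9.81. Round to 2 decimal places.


Sr = rho_a / rho_w = 2442 / 1025 = 2.382439
(Sr - 1) = 1.382439
(Sr - 1)^3 = 2.642031
cot(23.7) = 1 / tan(23.7) = 1 / 0.438969 = 2.278064
Numerator = 2442 * 9.81 * 4.49^3 = 2168471.3570
Denominator = 8.2 * 2.642031 * 2.278064 = 49.353465
W = 2168471.3570 / 49.353465
W = 43937.57 N

43937.57


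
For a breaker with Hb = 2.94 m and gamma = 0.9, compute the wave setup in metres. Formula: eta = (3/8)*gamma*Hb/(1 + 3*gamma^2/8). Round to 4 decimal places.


eta = (3/8) * gamma * Hb / (1 + 3*gamma^2/8)
Numerator = (3/8) * 0.9 * 2.94 = 0.992250
Denominator = 1 + 3*0.9^2/8 = 1 + 0.303750 = 1.303750
eta = 0.992250 / 1.303750
eta = 0.7611 m

0.7611


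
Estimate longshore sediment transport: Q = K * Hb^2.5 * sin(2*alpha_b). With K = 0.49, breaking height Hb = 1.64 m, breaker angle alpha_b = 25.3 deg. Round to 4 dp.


Q = K * Hb^2.5 * sin(2 * alpha_b)
Hb^2.5 = 1.64^2.5 = 3.444369
sin(2 * 25.3) = sin(50.6) = 0.772734
Q = 0.49 * 3.444369 * 0.772734
Q = 1.3042 m^3/s

1.3042


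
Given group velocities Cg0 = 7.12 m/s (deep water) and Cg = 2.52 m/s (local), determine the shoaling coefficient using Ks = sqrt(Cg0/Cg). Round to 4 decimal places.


Ks = sqrt(Cg0 / Cg)
Ks = sqrt(7.12 / 2.52)
Ks = sqrt(2.8254)
Ks = 1.6809

1.6809


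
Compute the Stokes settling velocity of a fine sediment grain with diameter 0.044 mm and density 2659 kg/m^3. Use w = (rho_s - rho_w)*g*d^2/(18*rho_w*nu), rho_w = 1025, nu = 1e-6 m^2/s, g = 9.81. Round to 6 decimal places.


w = (rho_s - rho_w) * g * d^2 / (18 * rho_w * nu)
d = 0.044 mm = 0.000044 m
rho_s - rho_w = 2659 - 1025 = 1634
Numerator = 1634 * 9.81 * (0.000044)^2 = 0.000031033189
Denominator = 18 * 1025 * 1e-6 = 0.018450
w = 0.001682 m/s

0.001682


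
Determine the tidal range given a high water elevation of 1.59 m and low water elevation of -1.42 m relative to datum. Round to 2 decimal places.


Tidal range = High water - Low water
Tidal range = 1.59 - (-1.42)
Tidal range = 3.01 m

3.01


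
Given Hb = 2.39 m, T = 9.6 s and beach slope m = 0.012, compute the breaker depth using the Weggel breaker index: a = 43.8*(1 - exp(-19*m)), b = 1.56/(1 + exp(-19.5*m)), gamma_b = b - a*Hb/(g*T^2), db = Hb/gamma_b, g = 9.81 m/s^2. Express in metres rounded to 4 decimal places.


a = 43.8 * (1 - exp(-19 * m))
exp(-19 * 0.012) = exp(-0.2280) = 0.796124
a = 43.8 * (1 - 0.796124) = 8.929757
b = 1.56 / (1 + exp(-19.5 * m))
exp(-19.5 * 0.012) = exp(-0.2340) = 0.791362
b = 1.56 / (1 + 0.791362) = 0.870846
Hb / (g * T^2) = 2.39 / (9.81 * 9.6^2) = 2.39 / 904.0896 = 0.00264354
gamma_b = b - a * Hb/(g*T^2) = 0.870846 - 8.929757 * 0.00264354 = 0.847240
db = Hb / gamma_b = 2.39 / 0.847240
db = 2.8209 m

2.8209


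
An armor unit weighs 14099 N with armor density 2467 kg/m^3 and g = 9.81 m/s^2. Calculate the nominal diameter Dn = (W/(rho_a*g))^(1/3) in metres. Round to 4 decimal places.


V = W / (rho_a * g)
V = 14099 / (2467 * 9.81)
V = 14099 / 24201.27
V = 0.582573 m^3
Dn = V^(1/3) = 0.582573^(1/3)
Dn = 0.8352 m

0.8352


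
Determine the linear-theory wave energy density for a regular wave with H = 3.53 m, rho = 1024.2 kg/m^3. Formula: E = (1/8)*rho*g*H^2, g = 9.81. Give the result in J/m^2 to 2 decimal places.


E = (1/8) * rho * g * H^2
E = (1/8) * 1024.2 * 9.81 * 3.53^2
E = 0.125 * 1024.2 * 9.81 * 12.4609
E = 15649.96 J/m^2

15649.96


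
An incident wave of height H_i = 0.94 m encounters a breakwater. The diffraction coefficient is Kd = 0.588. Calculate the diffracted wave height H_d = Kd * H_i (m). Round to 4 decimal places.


H_d = Kd * H_i
H_d = 0.588 * 0.94
H_d = 0.5527 m

0.5527


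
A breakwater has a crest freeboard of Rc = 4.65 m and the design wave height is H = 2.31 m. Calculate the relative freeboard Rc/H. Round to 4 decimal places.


Relative freeboard = Rc / H
= 4.65 / 2.31
= 2.0130

2.0130


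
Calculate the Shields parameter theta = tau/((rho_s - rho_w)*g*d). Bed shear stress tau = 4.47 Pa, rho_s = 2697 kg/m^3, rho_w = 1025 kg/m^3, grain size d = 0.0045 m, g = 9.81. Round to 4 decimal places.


theta = tau / ((rho_s - rho_w) * g * d)
rho_s - rho_w = 2697 - 1025 = 1672
Denominator = 1672 * 9.81 * 0.0045 = 73.810440
theta = 4.47 / 73.810440
theta = 0.0606

0.0606


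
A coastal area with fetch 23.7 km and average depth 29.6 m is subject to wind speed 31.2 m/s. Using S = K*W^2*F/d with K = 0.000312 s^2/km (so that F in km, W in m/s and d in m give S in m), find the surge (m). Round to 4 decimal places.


S = K * W^2 * F / d
W^2 = 31.2^2 = 973.44
S = 0.000312 * 973.44 * 23.7 / 29.6
Numerator = 0.000312 * 973.44 * 23.7 = 7.198005
S = 7.198005 / 29.6 = 0.2432 m

0.2432


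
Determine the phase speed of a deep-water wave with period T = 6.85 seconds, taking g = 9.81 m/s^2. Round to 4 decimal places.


We use the deep-water celerity formula:
C = g * T / (2 * pi)
C = 9.81 * 6.85 / (2 * 3.14159...)
C = 67.198500 / 6.283185
C = 10.6950 m/s

10.6950


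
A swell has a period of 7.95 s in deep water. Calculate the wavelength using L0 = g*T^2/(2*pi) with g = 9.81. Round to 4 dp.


L0 = g * T^2 / (2 * pi)
L0 = 9.81 * 7.95^2 / (2 * pi)
L0 = 9.81 * 63.2025 / 6.28319
L0 = 620.0165 / 6.28319
L0 = 98.6787 m

98.6787


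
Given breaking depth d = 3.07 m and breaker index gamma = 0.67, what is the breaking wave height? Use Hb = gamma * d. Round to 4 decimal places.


Hb = gamma * d
Hb = 0.67 * 3.07
Hb = 2.0569 m

2.0569


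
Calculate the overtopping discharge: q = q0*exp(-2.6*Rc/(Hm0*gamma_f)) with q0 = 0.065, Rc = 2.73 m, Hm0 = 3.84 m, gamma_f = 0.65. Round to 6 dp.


q = q0 * exp(-2.6 * Rc / (Hm0 * gamma_f))
Exponent = -2.6 * 2.73 / (3.84 * 0.65)
= -2.6 * 2.73 / 2.4960
= -2.843750
exp(-2.843750) = 0.058207
q = 0.065 * 0.058207
q = 0.003783 m^3/s/m

0.003783


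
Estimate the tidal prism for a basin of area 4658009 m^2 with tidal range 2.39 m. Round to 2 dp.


Tidal prism = Area * Tidal range
P = 4658009 * 2.39
P = 11132641.51 m^3

11132641.51


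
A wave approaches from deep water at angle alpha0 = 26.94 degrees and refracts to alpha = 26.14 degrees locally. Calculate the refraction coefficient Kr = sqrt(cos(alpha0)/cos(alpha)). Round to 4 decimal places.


Kr = sqrt(cos(alpha0) / cos(alpha))
cos(26.94) = 0.891481
cos(26.14) = 0.897720
Kr = sqrt(0.891481 / 0.897720)
Kr = sqrt(0.993050)
Kr = 0.9965

0.9965


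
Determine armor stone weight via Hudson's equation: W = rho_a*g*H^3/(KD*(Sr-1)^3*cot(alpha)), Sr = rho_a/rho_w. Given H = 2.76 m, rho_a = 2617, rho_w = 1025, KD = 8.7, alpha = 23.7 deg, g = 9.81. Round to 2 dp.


Sr = rho_a / rho_w = 2617 / 1025 = 2.553171
(Sr - 1) = 1.553171
(Sr - 1)^3 = 3.746775
cot(23.7) = 1 / tan(23.7) = 1 / 0.438969 = 2.278064
Numerator = 2617 * 9.81 * 2.76^3 = 539759.1040
Denominator = 8.7 * 3.746775 * 2.278064 = 74.257904
W = 539759.1040 / 74.257904
W = 7268.71 N

7268.71


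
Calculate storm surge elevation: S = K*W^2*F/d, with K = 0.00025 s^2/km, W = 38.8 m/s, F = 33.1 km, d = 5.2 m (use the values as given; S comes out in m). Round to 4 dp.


S = K * W^2 * F / d
W^2 = 38.8^2 = 1505.44
S = 0.00025 * 1505.44 * 33.1 / 5.2
Numerator = 0.00025 * 1505.44 * 33.1 = 12.457516
S = 12.457516 / 5.2 = 2.3957 m

2.3957


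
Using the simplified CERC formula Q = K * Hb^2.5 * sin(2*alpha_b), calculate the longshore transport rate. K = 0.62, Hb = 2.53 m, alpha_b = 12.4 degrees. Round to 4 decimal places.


Q = K * Hb^2.5 * sin(2 * alpha_b)
Hb^2.5 = 2.53^2.5 = 10.181255
sin(2 * 12.4) = sin(24.8) = 0.419452
Q = 0.62 * 10.181255 * 0.419452
Q = 2.6477 m^3/s

2.6477


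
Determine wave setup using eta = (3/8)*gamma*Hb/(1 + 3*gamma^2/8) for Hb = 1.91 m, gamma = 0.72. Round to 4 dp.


eta = (3/8) * gamma * Hb / (1 + 3*gamma^2/8)
Numerator = (3/8) * 0.72 * 1.91 = 0.515700
Denominator = 1 + 3*0.72^2/8 = 1 + 0.194400 = 1.194400
eta = 0.515700 / 1.194400
eta = 0.4318 m

0.4318


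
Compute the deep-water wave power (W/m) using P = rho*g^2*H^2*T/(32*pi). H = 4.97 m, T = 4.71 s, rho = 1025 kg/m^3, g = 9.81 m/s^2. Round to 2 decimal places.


P = rho * g^2 * H^2 * T / (32 * pi)
P = 1025 * 9.81^2 * 4.97^2 * 4.71 / (32 * pi)
P = 1025 * 96.2361 * 24.7009 * 4.71 / 100.53096
P = 114155.20 W/m

114155.20


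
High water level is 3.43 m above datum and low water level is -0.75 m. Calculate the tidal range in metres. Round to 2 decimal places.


Tidal range = High water - Low water
Tidal range = 3.43 - (-0.75)
Tidal range = 4.18 m

4.18


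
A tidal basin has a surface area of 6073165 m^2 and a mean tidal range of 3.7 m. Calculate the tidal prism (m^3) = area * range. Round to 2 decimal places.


Tidal prism = Area * Tidal range
P = 6073165 * 3.7
P = 22470710.50 m^3

22470710.50


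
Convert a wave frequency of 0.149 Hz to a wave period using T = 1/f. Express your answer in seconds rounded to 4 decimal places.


T = 1 / f
T = 1 / 0.149
T = 6.7114 s

6.7114


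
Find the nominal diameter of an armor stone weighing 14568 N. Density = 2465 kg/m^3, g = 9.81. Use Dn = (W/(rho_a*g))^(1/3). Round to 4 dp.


V = W / (rho_a * g)
V = 14568 / (2465 * 9.81)
V = 14568 / 24181.65
V = 0.602440 m^3
Dn = V^(1/3) = 0.602440^(1/3)
Dn = 0.8446 m

0.8446


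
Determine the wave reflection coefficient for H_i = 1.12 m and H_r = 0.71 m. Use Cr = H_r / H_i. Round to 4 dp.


Cr = H_r / H_i
Cr = 0.71 / 1.12
Cr = 0.6339

0.6339


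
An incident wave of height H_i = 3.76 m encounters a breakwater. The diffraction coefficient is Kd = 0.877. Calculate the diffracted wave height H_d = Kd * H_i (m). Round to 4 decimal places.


H_d = Kd * H_i
H_d = 0.877 * 3.76
H_d = 3.2975 m

3.2975


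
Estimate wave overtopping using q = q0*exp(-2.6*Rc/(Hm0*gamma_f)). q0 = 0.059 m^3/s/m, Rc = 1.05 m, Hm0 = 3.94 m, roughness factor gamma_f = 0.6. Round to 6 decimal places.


q = q0 * exp(-2.6 * Rc / (Hm0 * gamma_f))
Exponent = -2.6 * 1.05 / (3.94 * 0.6)
= -2.6 * 1.05 / 2.3640
= -1.154822
exp(-1.154822) = 0.315114
q = 0.059 * 0.315114
q = 0.018592 m^3/s/m

0.018592


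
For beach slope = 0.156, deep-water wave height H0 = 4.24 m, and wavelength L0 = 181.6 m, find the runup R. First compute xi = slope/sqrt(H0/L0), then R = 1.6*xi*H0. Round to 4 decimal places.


xi = slope / sqrt(H0/L0)
H0/L0 = 4.24/181.6 = 0.023348
sqrt(0.023348) = 0.152801
xi = 0.156 / 0.152801 = 1.020939
R = 1.6 * xi * H0 = 1.6 * 1.020939 * 4.24
R = 6.9260 m

6.9260


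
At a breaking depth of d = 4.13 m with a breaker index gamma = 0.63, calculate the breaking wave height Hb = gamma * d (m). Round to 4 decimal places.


Hb = gamma * d
Hb = 0.63 * 4.13
Hb = 2.6019 m

2.6019


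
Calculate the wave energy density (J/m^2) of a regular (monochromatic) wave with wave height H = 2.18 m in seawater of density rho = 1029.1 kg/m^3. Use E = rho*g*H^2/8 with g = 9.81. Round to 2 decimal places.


E = (1/8) * rho * g * H^2
E = (1/8) * 1029.1 * 9.81 * 2.18^2
E = 0.125 * 1029.1 * 9.81 * 4.7524
E = 5997.21 J/m^2

5997.21


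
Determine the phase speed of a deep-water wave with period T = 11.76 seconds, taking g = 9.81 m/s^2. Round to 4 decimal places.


We use the deep-water celerity formula:
C = g * T / (2 * pi)
C = 9.81 * 11.76 / (2 * 3.14159...)
C = 115.365600 / 6.283185
C = 18.3610 m/s

18.3610


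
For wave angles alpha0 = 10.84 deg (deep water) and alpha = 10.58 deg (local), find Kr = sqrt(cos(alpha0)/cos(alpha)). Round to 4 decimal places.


Kr = sqrt(cos(alpha0) / cos(alpha))
cos(10.84) = 0.982156
cos(10.58) = 0.983000
Kr = sqrt(0.982156 / 0.983000)
Kr = sqrt(0.999142)
Kr = 0.9996

0.9996


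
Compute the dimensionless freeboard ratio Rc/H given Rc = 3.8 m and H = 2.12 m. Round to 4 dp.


Relative freeboard = Rc / H
= 3.8 / 2.12
= 1.7925

1.7925


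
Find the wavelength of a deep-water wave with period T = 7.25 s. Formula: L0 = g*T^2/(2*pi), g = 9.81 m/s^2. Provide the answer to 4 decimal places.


L0 = g * T^2 / (2 * pi)
L0 = 9.81 * 7.25^2 / (2 * pi)
L0 = 9.81 * 52.5625 / 6.28319
L0 = 515.6381 / 6.28319
L0 = 82.0664 m

82.0664


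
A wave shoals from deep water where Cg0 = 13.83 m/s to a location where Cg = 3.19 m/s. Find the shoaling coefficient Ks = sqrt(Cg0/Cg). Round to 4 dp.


Ks = sqrt(Cg0 / Cg)
Ks = sqrt(13.83 / 3.19)
Ks = sqrt(4.3354)
Ks = 2.0822

2.0822


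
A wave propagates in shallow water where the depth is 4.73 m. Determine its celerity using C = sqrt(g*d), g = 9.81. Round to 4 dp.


Using the shallow-water approximation:
C = sqrt(g * d) = sqrt(9.81 * 4.73)
C = sqrt(46.4013)
C = 6.8118 m/s

6.8118


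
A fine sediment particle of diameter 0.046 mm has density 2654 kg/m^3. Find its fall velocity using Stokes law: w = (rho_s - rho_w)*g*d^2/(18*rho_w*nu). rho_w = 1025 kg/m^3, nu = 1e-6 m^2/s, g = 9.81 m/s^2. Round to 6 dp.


w = (rho_s - rho_w) * g * d^2 / (18 * rho_w * nu)
d = 0.046 mm = 0.000046 m
rho_s - rho_w = 2654 - 1025 = 1629
Numerator = 1629 * 9.81 * (0.000046)^2 = 0.000033814717
Denominator = 18 * 1025 * 1e-6 = 0.018450
w = 0.001833 m/s

0.001833


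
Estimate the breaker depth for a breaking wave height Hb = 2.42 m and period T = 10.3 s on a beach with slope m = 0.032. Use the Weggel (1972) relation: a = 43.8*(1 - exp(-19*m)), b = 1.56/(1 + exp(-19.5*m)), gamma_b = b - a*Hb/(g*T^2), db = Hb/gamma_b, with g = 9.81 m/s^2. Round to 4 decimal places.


a = 43.8 * (1 - exp(-19 * m))
exp(-19 * 0.032) = exp(-0.6080) = 0.544439
a = 43.8 * (1 - 0.544439) = 19.953587
b = 1.56 / (1 + exp(-19.5 * m))
exp(-19.5 * 0.032) = exp(-0.6240) = 0.535797
b = 1.56 / (1 + 0.535797) = 1.015759
Hb / (g * T^2) = 2.42 / (9.81 * 10.3^2) = 2.42 / 1040.7429 = 0.00232526
gamma_b = b - a * Hb/(g*T^2) = 1.015759 - 19.953587 * 0.00232526 = 0.969362
db = Hb / gamma_b = 2.42 / 0.969362
db = 2.4965 m

2.4965


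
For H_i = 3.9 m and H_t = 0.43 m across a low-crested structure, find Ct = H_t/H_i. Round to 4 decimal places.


Ct = H_t / H_i
Ct = 0.43 / 3.9
Ct = 0.1103

0.1103


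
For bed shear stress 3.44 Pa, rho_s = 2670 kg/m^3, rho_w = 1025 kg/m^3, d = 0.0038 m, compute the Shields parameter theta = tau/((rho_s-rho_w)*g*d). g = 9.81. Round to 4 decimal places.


theta = tau / ((rho_s - rho_w) * g * d)
rho_s - rho_w = 2670 - 1025 = 1645
Denominator = 1645 * 9.81 * 0.0038 = 61.322310
theta = 3.44 / 61.322310
theta = 0.0561

0.0561


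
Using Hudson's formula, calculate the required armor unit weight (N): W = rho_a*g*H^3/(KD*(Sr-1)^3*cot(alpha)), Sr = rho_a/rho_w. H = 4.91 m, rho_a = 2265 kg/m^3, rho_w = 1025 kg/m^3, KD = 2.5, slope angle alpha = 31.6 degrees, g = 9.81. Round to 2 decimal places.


Sr = rho_a / rho_w = 2265 / 1025 = 2.209756
(Sr - 1) = 1.209756
(Sr - 1)^3 = 1.770490
cot(31.6) = 1 / tan(31.6) = 1 / 0.615204 = 1.625477
Numerator = 2265 * 9.81 * 4.91^3 = 2630157.1019
Denominator = 2.5 * 1.770490 * 1.625477 = 7.194726
W = 2630157.1019 / 7.194726
W = 365567.39 N

365567.39


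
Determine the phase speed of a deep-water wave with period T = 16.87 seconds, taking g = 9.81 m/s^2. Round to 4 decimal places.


We use the deep-water celerity formula:
C = g * T / (2 * pi)
C = 9.81 * 16.87 / (2 * 3.14159...)
C = 165.494700 / 6.283185
C = 26.3393 m/s

26.3393


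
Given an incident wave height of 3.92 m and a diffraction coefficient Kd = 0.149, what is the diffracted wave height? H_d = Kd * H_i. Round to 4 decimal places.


H_d = Kd * H_i
H_d = 0.149 * 3.92
H_d = 0.5841 m

0.5841


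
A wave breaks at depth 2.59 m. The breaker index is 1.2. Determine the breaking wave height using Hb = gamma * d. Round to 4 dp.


Hb = gamma * d
Hb = 1.2 * 2.59
Hb = 3.1080 m

3.1080


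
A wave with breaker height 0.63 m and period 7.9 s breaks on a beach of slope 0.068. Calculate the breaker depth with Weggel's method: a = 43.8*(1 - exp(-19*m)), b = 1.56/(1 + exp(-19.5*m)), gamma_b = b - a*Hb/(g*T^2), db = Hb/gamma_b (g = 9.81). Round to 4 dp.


a = 43.8 * (1 - exp(-19 * m))
exp(-19 * 0.068) = exp(-1.2920) = 0.274721
a = 43.8 * (1 - 0.274721) = 31.767229
b = 1.56 / (1 + exp(-19.5 * m))
exp(-19.5 * 0.068) = exp(-1.3260) = 0.265537
b = 1.56 / (1 + 0.265537) = 1.232678
Hb / (g * T^2) = 0.63 / (9.81 * 7.9^2) = 0.63 / 612.2421 = 0.00102900
gamma_b = b - a * Hb/(g*T^2) = 1.232678 - 31.767229 * 0.00102900 = 1.199989
db = Hb / gamma_b = 0.63 / 1.199989
db = 0.5250 m

0.5250


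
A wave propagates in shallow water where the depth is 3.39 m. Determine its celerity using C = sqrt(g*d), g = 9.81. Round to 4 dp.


Using the shallow-water approximation:
C = sqrt(g * d) = sqrt(9.81 * 3.39)
C = sqrt(33.2559)
C = 5.7668 m/s

5.7668


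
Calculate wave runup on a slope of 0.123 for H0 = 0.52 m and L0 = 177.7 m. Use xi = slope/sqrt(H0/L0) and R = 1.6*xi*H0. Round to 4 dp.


xi = slope / sqrt(H0/L0)
H0/L0 = 0.52/177.7 = 0.002926
sqrt(0.002926) = 0.054095
xi = 0.123 / 0.054095 = 2.273773
R = 1.6 * xi * H0 = 1.6 * 2.273773 * 0.52
R = 1.8918 m

1.8918


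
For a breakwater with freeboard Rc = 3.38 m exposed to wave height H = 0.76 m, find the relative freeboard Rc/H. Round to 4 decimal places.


Relative freeboard = Rc / H
= 3.38 / 0.76
= 4.4474

4.4474


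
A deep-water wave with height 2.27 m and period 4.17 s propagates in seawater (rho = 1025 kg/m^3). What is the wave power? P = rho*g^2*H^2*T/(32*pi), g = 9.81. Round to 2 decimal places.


P = rho * g^2 * H^2 * T / (32 * pi)
P = 1025 * 9.81^2 * 2.27^2 * 4.17 / (32 * pi)
P = 1025 * 96.2361 * 5.1529 * 4.17 / 100.53096
P = 21083.84 W/m

21083.84


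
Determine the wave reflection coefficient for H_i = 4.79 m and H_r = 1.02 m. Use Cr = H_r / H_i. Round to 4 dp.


Cr = H_r / H_i
Cr = 1.02 / 4.79
Cr = 0.2129

0.2129


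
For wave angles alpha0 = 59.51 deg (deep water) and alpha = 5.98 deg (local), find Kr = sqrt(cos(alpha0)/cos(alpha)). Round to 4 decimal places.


Kr = sqrt(cos(alpha0) / cos(alpha))
cos(59.51) = 0.507388
cos(5.98) = 0.994558
Kr = sqrt(0.507388 / 0.994558)
Kr = sqrt(0.510164)
Kr = 0.7143

0.7143


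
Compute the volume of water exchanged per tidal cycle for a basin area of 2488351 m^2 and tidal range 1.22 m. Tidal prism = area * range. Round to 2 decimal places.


Tidal prism = Area * Tidal range
P = 2488351 * 1.22
P = 3035788.22 m^3

3035788.22


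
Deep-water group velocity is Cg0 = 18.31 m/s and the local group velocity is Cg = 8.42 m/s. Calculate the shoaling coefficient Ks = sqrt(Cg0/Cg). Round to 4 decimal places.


Ks = sqrt(Cg0 / Cg)
Ks = sqrt(18.31 / 8.42)
Ks = sqrt(2.1746)
Ks = 1.4746

1.4746


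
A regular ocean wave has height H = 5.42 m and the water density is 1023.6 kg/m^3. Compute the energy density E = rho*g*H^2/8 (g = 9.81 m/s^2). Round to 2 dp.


E = (1/8) * rho * g * H^2
E = (1/8) * 1023.6 * 9.81 * 5.42^2
E = 0.125 * 1023.6 * 9.81 * 29.3764
E = 36872.95 J/m^2

36872.95


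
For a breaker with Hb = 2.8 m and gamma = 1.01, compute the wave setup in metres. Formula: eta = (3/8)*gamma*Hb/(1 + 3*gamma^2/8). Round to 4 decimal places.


eta = (3/8) * gamma * Hb / (1 + 3*gamma^2/8)
Numerator = (3/8) * 1.01 * 2.8 = 1.060500
Denominator = 1 + 3*1.01^2/8 = 1 + 0.382538 = 1.382538
eta = 1.060500 / 1.382538
eta = 0.7671 m

0.7671


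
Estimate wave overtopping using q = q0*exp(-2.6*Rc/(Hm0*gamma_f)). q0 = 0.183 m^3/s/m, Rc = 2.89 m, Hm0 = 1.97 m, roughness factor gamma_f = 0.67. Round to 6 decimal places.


q = q0 * exp(-2.6 * Rc / (Hm0 * gamma_f))
Exponent = -2.6 * 2.89 / (1.97 * 0.67)
= -2.6 * 2.89 / 1.3199
= -5.692856
exp(-5.692856) = 0.003370
q = 0.183 * 0.003370
q = 0.000617 m^3/s/m

0.000617


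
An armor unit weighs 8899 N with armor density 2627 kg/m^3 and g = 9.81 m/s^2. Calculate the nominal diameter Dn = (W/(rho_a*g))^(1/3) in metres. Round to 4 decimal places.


V = W / (rho_a * g)
V = 8899 / (2627 * 9.81)
V = 8899 / 25770.87
V = 0.345312 m^3
Dn = V^(1/3) = 0.345312^(1/3)
Dn = 0.7016 m

0.7016


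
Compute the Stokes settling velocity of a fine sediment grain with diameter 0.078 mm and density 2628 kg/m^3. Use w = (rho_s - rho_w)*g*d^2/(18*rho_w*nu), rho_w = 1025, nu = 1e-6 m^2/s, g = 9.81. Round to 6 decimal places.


w = (rho_s - rho_w) * g * d^2 / (18 * rho_w * nu)
d = 0.078 mm = 0.000078 m
rho_s - rho_w = 2628 - 1025 = 1603
Numerator = 1603 * 9.81 * (0.000078)^2 = 0.000095673516
Denominator = 18 * 1025 * 1e-6 = 0.018450
w = 0.005186 m/s

0.005186


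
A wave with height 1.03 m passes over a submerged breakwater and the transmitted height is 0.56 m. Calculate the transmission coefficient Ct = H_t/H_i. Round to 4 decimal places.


Ct = H_t / H_i
Ct = 0.56 / 1.03
Ct = 0.5437

0.5437


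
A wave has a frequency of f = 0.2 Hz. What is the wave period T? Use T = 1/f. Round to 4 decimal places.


T = 1 / f
T = 1 / 0.2
T = 5.0000 s

5.0000


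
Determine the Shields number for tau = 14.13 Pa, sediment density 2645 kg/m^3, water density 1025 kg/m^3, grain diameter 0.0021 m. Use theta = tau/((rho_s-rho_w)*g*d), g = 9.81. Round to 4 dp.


theta = tau / ((rho_s - rho_w) * g * d)
rho_s - rho_w = 2645 - 1025 = 1620
Denominator = 1620 * 9.81 * 0.0021 = 33.373620
theta = 14.13 / 33.373620
theta = 0.4234

0.4234


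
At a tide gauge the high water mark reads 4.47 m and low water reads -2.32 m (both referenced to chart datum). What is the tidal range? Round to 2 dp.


Tidal range = High water - Low water
Tidal range = 4.47 - (-2.32)
Tidal range = 6.79 m

6.79


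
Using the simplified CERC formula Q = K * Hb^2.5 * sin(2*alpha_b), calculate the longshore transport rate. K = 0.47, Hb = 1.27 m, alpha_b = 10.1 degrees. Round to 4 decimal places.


Q = K * Hb^2.5 * sin(2 * alpha_b)
Hb^2.5 = 1.27^2.5 = 1.817646
sin(2 * 10.1) = sin(20.2) = 0.345298
Q = 0.47 * 1.817646 * 0.345298
Q = 0.2950 m^3/s

0.2950


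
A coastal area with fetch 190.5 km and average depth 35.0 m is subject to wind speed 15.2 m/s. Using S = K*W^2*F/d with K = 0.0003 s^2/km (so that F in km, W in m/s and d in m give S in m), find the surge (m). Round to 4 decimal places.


S = K * W^2 * F / d
W^2 = 15.2^2 = 231.04
S = 0.0003 * 231.04 * 190.5 / 35.0
Numerator = 0.0003 * 231.04 * 190.5 = 13.203936
S = 13.203936 / 35.0 = 0.3773 m

0.3773


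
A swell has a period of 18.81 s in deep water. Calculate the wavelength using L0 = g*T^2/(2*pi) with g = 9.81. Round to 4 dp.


L0 = g * T^2 / (2 * pi)
L0 = 9.81 * 18.81^2 / (2 * pi)
L0 = 9.81 * 353.8161 / 6.28319
L0 = 3470.9359 / 6.28319
L0 = 552.4166 m

552.4166


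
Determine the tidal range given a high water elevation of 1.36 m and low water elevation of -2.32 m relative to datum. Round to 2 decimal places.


Tidal range = High water - Low water
Tidal range = 1.36 - (-2.32)
Tidal range = 3.68 m

3.68


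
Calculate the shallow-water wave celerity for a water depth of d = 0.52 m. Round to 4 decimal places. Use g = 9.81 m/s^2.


Using the shallow-water approximation:
C = sqrt(g * d) = sqrt(9.81 * 0.52)
C = sqrt(5.1012)
C = 2.2586 m/s

2.2586


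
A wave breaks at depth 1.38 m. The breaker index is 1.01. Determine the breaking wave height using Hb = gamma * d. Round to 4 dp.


Hb = gamma * d
Hb = 1.01 * 1.38
Hb = 1.3938 m

1.3938


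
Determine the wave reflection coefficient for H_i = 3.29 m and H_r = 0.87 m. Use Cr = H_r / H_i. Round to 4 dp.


Cr = H_r / H_i
Cr = 0.87 / 3.29
Cr = 0.2644

0.2644


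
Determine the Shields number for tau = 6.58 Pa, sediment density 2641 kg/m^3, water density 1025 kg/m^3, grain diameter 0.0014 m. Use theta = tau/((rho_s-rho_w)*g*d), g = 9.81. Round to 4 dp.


theta = tau / ((rho_s - rho_w) * g * d)
rho_s - rho_w = 2641 - 1025 = 1616
Denominator = 1616 * 9.81 * 0.0014 = 22.194144
theta = 6.58 / 22.194144
theta = 0.2965

0.2965


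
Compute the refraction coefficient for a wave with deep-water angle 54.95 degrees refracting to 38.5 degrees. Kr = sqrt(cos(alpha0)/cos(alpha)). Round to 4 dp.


Kr = sqrt(cos(alpha0) / cos(alpha))
cos(54.95) = 0.574291
cos(38.5) = 0.782608
Kr = sqrt(0.574291 / 0.782608)
Kr = sqrt(0.733817)
Kr = 0.8566

0.8566


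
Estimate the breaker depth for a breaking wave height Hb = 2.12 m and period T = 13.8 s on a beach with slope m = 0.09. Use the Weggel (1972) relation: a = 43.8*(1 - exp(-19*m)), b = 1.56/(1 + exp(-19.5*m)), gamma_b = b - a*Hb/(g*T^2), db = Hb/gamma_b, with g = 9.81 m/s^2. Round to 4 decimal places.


a = 43.8 * (1 - exp(-19 * m))
exp(-19 * 0.09) = exp(-1.7100) = 0.180866
a = 43.8 * (1 - 0.180866) = 35.878078
b = 1.56 / (1 + exp(-19.5 * m))
exp(-19.5 * 0.09) = exp(-1.7550) = 0.172907
b = 1.56 / (1 + 0.172907) = 1.330028
Hb / (g * T^2) = 2.12 / (9.81 * 13.8^2) = 2.12 / 1868.2164 = 0.00113477
gamma_b = b - a * Hb/(g*T^2) = 1.330028 - 35.878078 * 0.00113477 = 1.289315
db = Hb / gamma_b = 2.12 / 1.289315
db = 1.6443 m

1.6443


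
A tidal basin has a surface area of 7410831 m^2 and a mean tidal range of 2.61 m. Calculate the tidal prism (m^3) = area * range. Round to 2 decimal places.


Tidal prism = Area * Tidal range
P = 7410831 * 2.61
P = 19342268.91 m^3

19342268.91


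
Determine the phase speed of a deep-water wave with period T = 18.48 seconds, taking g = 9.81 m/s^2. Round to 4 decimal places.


We use the deep-water celerity formula:
C = g * T / (2 * pi)
C = 9.81 * 18.48 / (2 * 3.14159...)
C = 181.288800 / 6.283185
C = 28.8530 m/s

28.8530


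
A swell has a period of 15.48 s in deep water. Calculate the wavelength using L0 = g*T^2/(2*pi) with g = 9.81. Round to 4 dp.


L0 = g * T^2 / (2 * pi)
L0 = 9.81 * 15.48^2 / (2 * pi)
L0 = 9.81 * 239.6304 / 6.28319
L0 = 2350.7742 / 6.28319
L0 = 374.1373 m

374.1373


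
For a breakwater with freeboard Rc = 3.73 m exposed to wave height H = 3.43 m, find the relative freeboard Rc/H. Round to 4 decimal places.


Relative freeboard = Rc / H
= 3.73 / 3.43
= 1.0875

1.0875


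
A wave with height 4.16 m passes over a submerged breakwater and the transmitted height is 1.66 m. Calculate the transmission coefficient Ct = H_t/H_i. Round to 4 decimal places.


Ct = H_t / H_i
Ct = 1.66 / 4.16
Ct = 0.3990

0.3990


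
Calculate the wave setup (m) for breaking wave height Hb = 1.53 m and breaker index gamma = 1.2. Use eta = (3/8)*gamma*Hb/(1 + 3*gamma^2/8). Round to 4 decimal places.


eta = (3/8) * gamma * Hb / (1 + 3*gamma^2/8)
Numerator = (3/8) * 1.2 * 1.53 = 0.688500
Denominator = 1 + 3*1.2^2/8 = 1 + 0.540000 = 1.540000
eta = 0.688500 / 1.540000
eta = 0.4471 m

0.4471


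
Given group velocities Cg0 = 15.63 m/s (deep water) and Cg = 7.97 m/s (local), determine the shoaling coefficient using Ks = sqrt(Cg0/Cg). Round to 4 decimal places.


Ks = sqrt(Cg0 / Cg)
Ks = sqrt(15.63 / 7.97)
Ks = sqrt(1.9611)
Ks = 1.4004

1.4004


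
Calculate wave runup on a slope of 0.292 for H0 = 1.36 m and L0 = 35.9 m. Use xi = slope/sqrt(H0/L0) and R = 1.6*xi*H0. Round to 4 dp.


xi = slope / sqrt(H0/L0)
H0/L0 = 1.36/35.9 = 0.037883
sqrt(0.037883) = 0.194636
xi = 0.292 / 0.194636 = 1.500240
R = 1.6 * xi * H0 = 1.6 * 1.500240 * 1.36
R = 3.2645 m

3.2645


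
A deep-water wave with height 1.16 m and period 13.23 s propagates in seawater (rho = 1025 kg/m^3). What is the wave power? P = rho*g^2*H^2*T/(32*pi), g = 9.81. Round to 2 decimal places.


P = rho * g^2 * H^2 * T / (32 * pi)
P = 1025 * 9.81^2 * 1.16^2 * 13.23 / (32 * pi)
P = 1025 * 96.2361 * 1.3456 * 13.23 / 100.53096
P = 17467.79 W/m

17467.79


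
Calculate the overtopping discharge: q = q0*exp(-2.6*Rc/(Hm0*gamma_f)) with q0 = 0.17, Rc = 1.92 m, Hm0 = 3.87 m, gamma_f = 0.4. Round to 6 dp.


q = q0 * exp(-2.6 * Rc / (Hm0 * gamma_f))
Exponent = -2.6 * 1.92 / (3.87 * 0.4)
= -2.6 * 1.92 / 1.5480
= -3.224806
exp(-3.224806) = 0.039763
q = 0.17 * 0.039763
q = 0.006760 m^3/s/m

0.006760


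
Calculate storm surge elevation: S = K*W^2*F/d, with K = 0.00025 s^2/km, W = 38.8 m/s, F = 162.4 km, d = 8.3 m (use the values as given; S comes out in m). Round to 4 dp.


S = K * W^2 * F / d
W^2 = 38.8^2 = 1505.44
S = 0.00025 * 1505.44 * 162.4 / 8.3
Numerator = 0.00025 * 1505.44 * 162.4 = 61.120864
S = 61.120864 / 8.3 = 7.3640 m

7.3640


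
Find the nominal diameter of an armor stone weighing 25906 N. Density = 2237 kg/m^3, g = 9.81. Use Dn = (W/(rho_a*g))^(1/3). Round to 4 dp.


V = W / (rho_a * g)
V = 25906 / (2237 * 9.81)
V = 25906 / 21944.97
V = 1.180498 m^3
Dn = V^(1/3) = 1.180498^(1/3)
Dn = 1.0569 m

1.0569


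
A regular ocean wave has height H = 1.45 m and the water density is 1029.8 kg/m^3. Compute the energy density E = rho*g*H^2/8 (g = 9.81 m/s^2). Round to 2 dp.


E = (1/8) * rho * g * H^2
E = (1/8) * 1029.8 * 9.81 * 1.45^2
E = 0.125 * 1029.8 * 9.81 * 2.1025
E = 2655.02 J/m^2

2655.02


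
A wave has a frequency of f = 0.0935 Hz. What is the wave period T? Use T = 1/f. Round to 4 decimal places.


T = 1 / f
T = 1 / 0.0935
T = 10.6952 s

10.6952


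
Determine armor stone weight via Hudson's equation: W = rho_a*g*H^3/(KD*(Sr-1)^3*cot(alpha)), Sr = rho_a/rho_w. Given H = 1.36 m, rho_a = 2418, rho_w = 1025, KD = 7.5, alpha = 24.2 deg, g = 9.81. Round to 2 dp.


Sr = rho_a / rho_w = 2418 / 1025 = 2.359024
(Sr - 1) = 1.359024
(Sr - 1)^3 = 2.510046
cot(24.2) = 1 / tan(24.2) = 1 / 0.449418 = 2.225101
Numerator = 2418 * 9.81 * 1.36^3 = 59668.0753
Denominator = 7.5 * 2.510046 * 2.225101 = 41.888299
W = 59668.0753 / 41.888299
W = 1424.46 N

1424.46


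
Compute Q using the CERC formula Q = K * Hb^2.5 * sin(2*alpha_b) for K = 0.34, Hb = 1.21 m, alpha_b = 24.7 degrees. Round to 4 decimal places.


Q = K * Hb^2.5 * sin(2 * alpha_b)
Hb^2.5 = 1.21^2.5 = 1.610510
sin(2 * 24.7) = sin(49.4) = 0.759271
Q = 0.34 * 1.610510 * 0.759271
Q = 0.4158 m^3/s

0.4158


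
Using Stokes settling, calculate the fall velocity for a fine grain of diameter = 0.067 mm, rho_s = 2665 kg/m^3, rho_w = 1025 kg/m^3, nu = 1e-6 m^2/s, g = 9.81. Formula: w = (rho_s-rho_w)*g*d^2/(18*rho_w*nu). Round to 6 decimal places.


w = (rho_s - rho_w) * g * d^2 / (18 * rho_w * nu)
d = 0.067 mm = 0.000067 m
rho_s - rho_w = 2665 - 1025 = 1640
Numerator = 1640 * 9.81 * (0.000067)^2 = 0.000072220828
Denominator = 18 * 1025 * 1e-6 = 0.018450
w = 0.003914 m/s

0.003914


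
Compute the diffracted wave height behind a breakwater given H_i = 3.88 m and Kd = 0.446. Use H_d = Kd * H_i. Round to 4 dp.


H_d = Kd * H_i
H_d = 0.446 * 3.88
H_d = 1.7305 m

1.7305


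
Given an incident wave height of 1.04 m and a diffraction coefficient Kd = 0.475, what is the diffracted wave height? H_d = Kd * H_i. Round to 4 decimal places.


H_d = Kd * H_i
H_d = 0.475 * 1.04
H_d = 0.4940 m

0.4940


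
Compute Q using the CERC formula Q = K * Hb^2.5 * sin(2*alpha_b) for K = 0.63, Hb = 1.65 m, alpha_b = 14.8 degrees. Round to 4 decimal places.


Q = K * Hb^2.5 * sin(2 * alpha_b)
Hb^2.5 = 1.65^2.5 = 3.497115
sin(2 * 14.8) = sin(29.6) = 0.493942
Q = 0.63 * 3.497115 * 0.493942
Q = 1.0882 m^3/s

1.0882


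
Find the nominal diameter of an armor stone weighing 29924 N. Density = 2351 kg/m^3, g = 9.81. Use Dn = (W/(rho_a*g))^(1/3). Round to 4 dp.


V = W / (rho_a * g)
V = 29924 / (2351 * 9.81)
V = 29924 / 23063.31
V = 1.297472 m^3
Dn = V^(1/3) = 1.297472^(1/3)
Dn = 1.0907 m

1.0907


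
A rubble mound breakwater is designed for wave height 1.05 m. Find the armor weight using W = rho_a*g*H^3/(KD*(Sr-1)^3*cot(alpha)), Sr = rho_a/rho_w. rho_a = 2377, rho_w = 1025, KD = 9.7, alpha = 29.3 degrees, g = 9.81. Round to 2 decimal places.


Sr = rho_a / rho_w = 2377 / 1025 = 2.319024
(Sr - 1) = 1.319024
(Sr - 1)^3 = 2.294872
cot(29.3) = 1 / tan(29.3) = 1 / 0.561174 = 1.781979
Numerator = 2377 * 9.81 * 1.05^3 = 26993.9281
Denominator = 9.7 * 2.294872 * 1.781979 = 39.667315
W = 26993.9281 / 39.667315
W = 680.51 N

680.51


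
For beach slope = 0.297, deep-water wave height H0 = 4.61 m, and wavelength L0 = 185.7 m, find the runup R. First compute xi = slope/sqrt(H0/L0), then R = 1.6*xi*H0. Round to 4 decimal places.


xi = slope / sqrt(H0/L0)
H0/L0 = 4.61/185.7 = 0.024825
sqrt(0.024825) = 0.157559
xi = 0.297 / 0.157559 = 1.885003
R = 1.6 * xi * H0 = 1.6 * 1.885003 * 4.61
R = 13.9038 m

13.9038


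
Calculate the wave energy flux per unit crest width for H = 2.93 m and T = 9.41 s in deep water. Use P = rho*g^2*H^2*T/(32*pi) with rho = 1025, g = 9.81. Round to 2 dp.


P = rho * g^2 * H^2 * T / (32 * pi)
P = 1025 * 9.81^2 * 2.93^2 * 9.41 / (32 * pi)
P = 1025 * 96.2361 * 8.5849 * 9.41 / 100.53096
P = 79265.99 W/m

79265.99


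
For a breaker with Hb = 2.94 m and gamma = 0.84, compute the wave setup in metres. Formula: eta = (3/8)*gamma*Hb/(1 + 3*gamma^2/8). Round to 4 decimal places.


eta = (3/8) * gamma * Hb / (1 + 3*gamma^2/8)
Numerator = (3/8) * 0.84 * 2.94 = 0.926100
Denominator = 1 + 3*0.84^2/8 = 1 + 0.264600 = 1.264600
eta = 0.926100 / 1.264600
eta = 0.7323 m

0.7323


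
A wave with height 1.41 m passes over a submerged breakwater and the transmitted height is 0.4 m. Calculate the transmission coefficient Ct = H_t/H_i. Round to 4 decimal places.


Ct = H_t / H_i
Ct = 0.4 / 1.41
Ct = 0.2837

0.2837


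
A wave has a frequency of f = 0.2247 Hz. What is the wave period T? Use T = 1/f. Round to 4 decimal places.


T = 1 / f
T = 1 / 0.2247
T = 4.4504 s

4.4504


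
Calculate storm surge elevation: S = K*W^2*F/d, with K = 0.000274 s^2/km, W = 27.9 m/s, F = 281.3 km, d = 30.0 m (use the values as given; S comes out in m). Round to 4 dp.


S = K * W^2 * F / d
W^2 = 27.9^2 = 778.41
S = 0.000274 * 778.41 * 281.3 / 30.0
Numerator = 0.000274 * 778.41 * 281.3 = 59.996885
S = 59.996885 / 30.0 = 1.9999 m

1.9999


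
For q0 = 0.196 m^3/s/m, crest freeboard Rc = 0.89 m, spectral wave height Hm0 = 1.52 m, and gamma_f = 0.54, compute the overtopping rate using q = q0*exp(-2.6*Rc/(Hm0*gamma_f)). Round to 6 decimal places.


q = q0 * exp(-2.6 * Rc / (Hm0 * gamma_f))
Exponent = -2.6 * 0.89 / (1.52 * 0.54)
= -2.6 * 0.89 / 0.8208
= -2.819201
exp(-2.819201) = 0.059654
q = 0.196 * 0.059654
q = 0.011692 m^3/s/m

0.011692


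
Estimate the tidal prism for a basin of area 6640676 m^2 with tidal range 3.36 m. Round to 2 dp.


Tidal prism = Area * Tidal range
P = 6640676 * 3.36
P = 22312671.36 m^3

22312671.36


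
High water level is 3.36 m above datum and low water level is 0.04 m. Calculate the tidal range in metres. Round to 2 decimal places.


Tidal range = High water - Low water
Tidal range = 3.36 - (0.04)
Tidal range = 3.32 m

3.32


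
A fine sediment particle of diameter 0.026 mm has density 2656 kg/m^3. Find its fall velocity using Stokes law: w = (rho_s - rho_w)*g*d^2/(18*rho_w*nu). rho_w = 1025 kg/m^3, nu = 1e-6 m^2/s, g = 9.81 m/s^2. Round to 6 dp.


w = (rho_s - rho_w) * g * d^2 / (18 * rho_w * nu)
d = 0.026 mm = 0.000026 m
rho_s - rho_w = 2656 - 1025 = 1631
Numerator = 1631 * 9.81 * (0.000026)^2 = 0.000010816074
Denominator = 18 * 1025 * 1e-6 = 0.018450
w = 0.000586 m/s

0.000586


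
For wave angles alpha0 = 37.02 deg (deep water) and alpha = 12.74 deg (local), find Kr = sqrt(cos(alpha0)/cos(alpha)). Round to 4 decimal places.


Kr = sqrt(cos(alpha0) / cos(alpha))
cos(37.02) = 0.798425
cos(12.74) = 0.975381
Kr = sqrt(0.798425 / 0.975381)
Kr = sqrt(0.818578)
Kr = 0.9048

0.9048


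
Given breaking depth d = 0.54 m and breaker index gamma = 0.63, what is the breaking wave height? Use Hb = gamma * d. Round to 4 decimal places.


Hb = gamma * d
Hb = 0.63 * 0.54
Hb = 0.3402 m

0.3402


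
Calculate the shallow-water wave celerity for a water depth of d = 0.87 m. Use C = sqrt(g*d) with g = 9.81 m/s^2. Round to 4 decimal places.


Using the shallow-water approximation:
C = sqrt(g * d) = sqrt(9.81 * 0.87)
C = sqrt(8.5347)
C = 2.9214 m/s

2.9214


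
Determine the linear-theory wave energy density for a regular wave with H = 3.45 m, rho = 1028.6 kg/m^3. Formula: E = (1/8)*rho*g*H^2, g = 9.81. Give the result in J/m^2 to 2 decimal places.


E = (1/8) * rho * g * H^2
E = (1/8) * 1028.6 * 9.81 * 3.45^2
E = 0.125 * 1028.6 * 9.81 * 11.9025
E = 15012.87 J/m^2

15012.87


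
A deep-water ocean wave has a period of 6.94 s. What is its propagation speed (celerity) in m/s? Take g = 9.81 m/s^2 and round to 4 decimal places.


We use the deep-water celerity formula:
C = g * T / (2 * pi)
C = 9.81 * 6.94 / (2 * 3.14159...)
C = 68.081400 / 6.283185
C = 10.8355 m/s

10.8355


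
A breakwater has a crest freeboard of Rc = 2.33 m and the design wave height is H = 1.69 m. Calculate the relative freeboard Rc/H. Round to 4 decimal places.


Relative freeboard = Rc / H
= 2.33 / 1.69
= 1.3787

1.3787


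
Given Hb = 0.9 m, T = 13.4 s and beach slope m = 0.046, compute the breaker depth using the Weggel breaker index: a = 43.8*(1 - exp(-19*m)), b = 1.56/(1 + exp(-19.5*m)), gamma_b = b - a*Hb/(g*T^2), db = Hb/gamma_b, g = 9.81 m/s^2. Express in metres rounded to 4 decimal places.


a = 43.8 * (1 - exp(-19 * m))
exp(-19 * 0.046) = exp(-0.8740) = 0.417279
a = 43.8 * (1 - 0.417279) = 25.523176
b = 1.56 / (1 + exp(-19.5 * m))
exp(-19.5 * 0.046) = exp(-0.8970) = 0.407791
b = 1.56 / (1 + 0.407791) = 1.108119
Hb / (g * T^2) = 0.9 / (9.81 * 13.4^2) = 0.9 / 1761.4836 = 0.00051093
gamma_b = b - a * Hb/(g*T^2) = 1.108119 - 25.523176 * 0.00051093 = 1.095078
db = Hb / gamma_b = 0.9 / 1.095078
db = 0.8219 m

0.8219


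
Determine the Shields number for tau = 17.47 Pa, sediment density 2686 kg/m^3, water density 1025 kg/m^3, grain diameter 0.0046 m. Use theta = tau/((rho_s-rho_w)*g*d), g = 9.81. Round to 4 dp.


theta = tau / ((rho_s - rho_w) * g * d)
rho_s - rho_w = 2686 - 1025 = 1661
Denominator = 1661 * 9.81 * 0.0046 = 74.954286
theta = 17.47 / 74.954286
theta = 0.2331

0.2331


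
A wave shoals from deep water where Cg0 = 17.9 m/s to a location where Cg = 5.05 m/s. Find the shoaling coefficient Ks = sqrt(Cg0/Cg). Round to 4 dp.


Ks = sqrt(Cg0 / Cg)
Ks = sqrt(17.9 / 5.05)
Ks = sqrt(3.5446)
Ks = 1.8827

1.8827


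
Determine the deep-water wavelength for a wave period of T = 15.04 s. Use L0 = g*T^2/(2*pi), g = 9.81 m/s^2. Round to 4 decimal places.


L0 = g * T^2 / (2 * pi)
L0 = 9.81 * 15.04^2 / (2 * pi)
L0 = 9.81 * 226.2016 / 6.28319
L0 = 2219.0377 / 6.28319
L0 = 353.1708 m

353.1708


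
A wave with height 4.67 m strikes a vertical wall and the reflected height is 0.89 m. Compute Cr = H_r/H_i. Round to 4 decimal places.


Cr = H_r / H_i
Cr = 0.89 / 4.67
Cr = 0.1906

0.1906


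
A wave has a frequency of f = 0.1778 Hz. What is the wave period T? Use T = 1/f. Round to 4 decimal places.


T = 1 / f
T = 1 / 0.1778
T = 5.6243 s

5.6243
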